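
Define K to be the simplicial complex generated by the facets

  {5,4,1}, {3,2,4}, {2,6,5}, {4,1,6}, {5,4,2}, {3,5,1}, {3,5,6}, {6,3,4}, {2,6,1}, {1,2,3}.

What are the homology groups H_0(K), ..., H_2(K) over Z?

Fix the vertex order 1 < 2 < 3 < 4 < 5 < 6 and write every simplex with vertices in increasing order. Then dim K = 2 and the simplices of K are:

  0-simplices (6): [1], [2], [3], [4], [5], [6]
  1-simplices (15): [1,2], [1,3], [1,4], [1,5], [1,6], [2,3], [2,4], [2,5], [2,6], [3,4], [3,5], [3,6], [4,5], [4,6], [5,6]
  2-simplices (10): [1,2,3], [1,2,6], [1,3,5], [1,4,5], [1,4,6], [2,3,4], [2,4,5], [2,5,6], [3,4,6], [3,5,6]

so the chain groups are C_0 ≅ Z^6, C_1 ≅ Z^15, C_2 ≅ Z^10.

∂_1: C_1 → C_0 is given by ∂[p,q] = [q] − [p]. For instance
  ∂[2,5] = [5] − [2].
The resulting 6×15 matrix has rank 5, and its Smith normal form has invariant factors (1,1,1,1,1).

∂_2: C_2 → C_1 sends each 2-simplex [p,q,r] to [q,r] − [p,r] + [p,q]. For instance
  ∂[1,4,6] = [4,6] − [1,6] + [1,4],
  ∂[3,4,6] = [4,6] − [3,6] + [3,4].
This gives a 15×10 integer matrix of rank 10; reducing to Smith normal form yields diagonal entries (1,1,1,1,1,1,1,1,1,2).

Reading off H_k = ker ∂_k / im ∂_{k+1}:

  H_0: rank C_0 − rank ∂_1 = 6 − 5 = 1, and the invariant factors of ∂_1 are all 1, so H_0 ≅ Z.
  H_1: rank ker ∂_1 − rank ∂_2 = (15 − 5) − 10 = 0, and ∂_2 has invariant factor 2 > 1, so H_1 ≅ Z/2.
  H_2: rank ker ∂_2 − rank ∂_3 = (10 − 10) − 0 = 0, and there is no ∂_3, so H_2 ≅ 0.

H_0 ≅ Z,  H_1 ≅ Z/2,  H_2 = 0.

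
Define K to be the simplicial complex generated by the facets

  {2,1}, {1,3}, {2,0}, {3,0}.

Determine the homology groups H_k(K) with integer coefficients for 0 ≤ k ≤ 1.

We work with the vertex ordering 0 < 1 < 2 < 3. The simplices of K, each written with vertices in increasing order, are:

  0-simplices (4): [0], [1], [2], [3]
  1-simplices (4): [0,2], [0,3], [1,2], [1,3]

Hence C_0 ≅ Z^4, C_1 ≅ Z^4.

∂_1: C_1 → C_0 sends each edge [p,q] (with p < q) to q − p. For instance
  ∂[1,3] = [3] − [1].
The 4×4 boundary matrix has rank 3 and Smith normal form diag(1,1,1).

Now H_k = ker ∂_k / im ∂_{k+1}, so:

  H_0: rank C_0 − rank ∂_1 = 4 − 3 = 1, and the invariant factors of ∂_1 are all 1, so H_0 ≅ Z.
  H_1: rank ker ∂_1 − rank ∂_2 = (4 − 3) − 0 = 1, and there is no ∂_2, so H_1 ≅ Z.

As a check, the Euler characteristic is 4 − 4 = 0, which agrees with 1 − 1 = 0.

H_0 ≅ Z,  H_1 ≅ Z.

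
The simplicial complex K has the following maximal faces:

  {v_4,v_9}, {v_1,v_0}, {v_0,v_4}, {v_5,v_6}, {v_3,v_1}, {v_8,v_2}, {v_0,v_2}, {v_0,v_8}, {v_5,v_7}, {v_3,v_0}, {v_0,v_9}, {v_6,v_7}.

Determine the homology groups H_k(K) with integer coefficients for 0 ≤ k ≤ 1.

H_0 ≅ Z^2,  H_1 ≅ Z^4.

Fix the vertex order v_0 < v_1 < v_2 < v_3 < v_4 < v_5 < v_6 < v_7 < v_8 < v_9 and write every simplex with vertices in increasing order. Then dim K = 1 and the simplices of K are:

  0-simplices (10): [v_0], [v_1], [v_2], [v_3], [v_4], [v_5], [v_6], [v_7], [v_8], [v_9]
  1-simplices (12): [v_0,v_1], [v_0,v_2], [v_0,v_3], [v_0,v_4], [v_0,v_8], [v_0,v_9], [v_1,v_3], [v_2,v_8], [v_4,v_9], [v_5,v_6], [v_5,v_7], [v_6,v_7]

giving chain groups C_0 ≅ Z^10, C_1 ≅ Z^12.

∂_1: C_1 → C_0 is given by ∂[p,q] = [q] − [p].
The resulting 10×12 matrix has rank 8, and its Smith normal form has invariant factors (1,1,1,1,1,1,1,1).

From H_k ≅ ker(∂_k) / im(∂_{k+1}) we obtain:

  H_0: rank C_0 − rank ∂_1 = 10 − 8 = 2, and the invariant factors of ∂_1 are all 1, so H_0 = Z^2.
  H_1: rank ker ∂_1 − rank ∂_2 = (12 − 8) − 0 = 4, and there is no ∂_2, so H_1 = Z^4.

(K is a triangulation of the disjoint union of a wedge of 3 circles and the circle S^1.)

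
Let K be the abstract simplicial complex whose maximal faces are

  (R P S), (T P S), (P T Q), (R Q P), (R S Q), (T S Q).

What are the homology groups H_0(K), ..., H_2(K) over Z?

H_0 ≅ Z,  H_1 = 0,  H_2 ≅ Z.

Take the total order P < Q < R < S < T on the vertex set. Then K (dimension 2) consists of the simplices:

  0-simplices (5): P, Q, R, S, T
  1-simplices (9): PQ, PR, PS, PT, QR, QS, QT, RS, ST
  2-simplices (6): PQR, PQT, PRS, PST, QRS, QST

giving chain groups C_0 ≅ Z^5, C_1 ≅ Z^9, C_2 ≅ Z^6.

The boundary map ∂_1: C_1 → C_0 maps an edge to its endpoints' difference, ∂[p,q] = q − p. For instance
  ∂PQ = Q − P.
As a 5×9 matrix over Z this has rank 4, with invariant factors (1,1,1,1).

Boundary ∂_2: C_2 → C_1 acts by ∂[p,q,r] = [q,r] − [p,r] + [p,q]. For instance
  ∂QRS = RS − QS + QR,
  ∂PST = ST − PT + PS.
This gives a 9×6 integer matrix of rank 5; reducing to Smith normal form yields diagonal entries (1,1,1,1,1).

Computing H_k = (kernel of ∂_k) / (image of ∂_{k+1}):

  H_0: rank C_0 − rank ∂_1 = 5 − 4 = 1, and the invariant factors of ∂_1 are all 1, so H_0 = Z.
  H_1: rank ker ∂_1 − rank ∂_2 = (9 − 4) − 5 = 0, and the invariant factors of ∂_2 are all 1, so H_1 = 0.
  H_2: rank ker ∂_2 − rank ∂_3 = (6 − 5) − 0 = 1, and there is no ∂_3, so H_2 = Z.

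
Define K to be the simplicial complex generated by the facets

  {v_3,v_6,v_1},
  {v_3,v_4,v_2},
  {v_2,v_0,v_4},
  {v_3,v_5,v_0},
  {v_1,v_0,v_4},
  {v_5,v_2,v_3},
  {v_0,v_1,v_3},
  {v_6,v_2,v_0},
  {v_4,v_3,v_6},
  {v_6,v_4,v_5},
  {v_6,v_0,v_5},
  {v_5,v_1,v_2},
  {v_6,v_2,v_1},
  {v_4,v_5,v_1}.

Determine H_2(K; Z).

H_2 ≅ Z.

We work with the vertex ordering v_0 < v_1 < v_2 < v_3 < v_4 < v_5 < v_6. The simplices of K, each written with vertices in increasing order, are:

  0-simplices (7): [v_0], [v_1], [v_2], [v_3], [v_4], [v_5], [v_6]
  1-simplices (21): (21 of them)
  2-simplices (14): (14 of them)

Hence C_0 ≅ Z^7, C_1 ≅ Z^21, C_2 ≅ Z^14.

Boundary ∂_1: C_1 → C_0 sends each edge [p,q] (with p < q) to q − p. For instance
  ∂[v_2,v_6] = [v_6] − [v_2].
The resulting 7×21 matrix has rank 6, and its Smith normal form has invariant factors (1,1,1,1,1,1).

The boundary map ∂_2: C_2 → C_1 sends each 2-simplex [p,q,r] to [q,r] − [p,r] + [p,q]. For instance
  ∂[v_0,v_2,v_6] = [v_2,v_6] − [v_0,v_6] + [v_0,v_2],
  ∂[v_2,v_3,v_4] = [v_3,v_4] − [v_2,v_4] + [v_2,v_3].
As a 21×14 matrix over Z this has rank 13, with invariant factors (1,1,1,1,1,1,1,1,1,1,1,1,1).

Reading off H_k = ker ∂_k / im ∂_{k+1}:

  H_2: rank ker ∂_2 − rank ∂_3 = (14 − 13) − 0 = 1, and there is no ∂_3, so H_2 ≅ Z.

(K is a triangulation of the torus T^2.)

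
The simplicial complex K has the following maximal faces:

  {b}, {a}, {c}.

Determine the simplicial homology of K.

H_0 = Z^3.

Fix the vertex order a < b < c and write every simplex with vertices in increasing order. Then dim K = 0 and the simplices of K are:

  0-simplices (3): a, b, c

Hence C_0 ≅ Z^3.

Reading off H_k = ker ∂_k / im ∂_{k+1}:

  H_0: rank C_0 − rank ∂_1 = 3 − 0 = 3, and there is no ∂_1, so H_0 = Z^3.

(K is a triangulation of a set of 3 points.)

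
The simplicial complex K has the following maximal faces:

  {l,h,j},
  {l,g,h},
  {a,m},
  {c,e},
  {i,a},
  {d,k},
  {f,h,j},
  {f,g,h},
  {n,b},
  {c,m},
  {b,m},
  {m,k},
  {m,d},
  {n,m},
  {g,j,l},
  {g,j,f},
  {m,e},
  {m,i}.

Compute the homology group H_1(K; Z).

Take the total order a < b < c < d < e < f < g < h < i < j < k < l < m < n on the vertex set. Then K (dimension 2) consists of the simplices:

  0-simplices (14): a, b, c, d, e, f, g, h, i, j, k, l, m, n
  1-simplices (21): ai, am, bm, bn, ce, cm, dk, dm, em, fg, fh, fj, gh, gj, gl, hj, hl, im, jl, km, mn
  2-simplices (6): fgh, fgj, fhj, ghl, gjl, hjl

Hence C_0 ≅ Z^14, C_1 ≅ Z^21, C_2 ≅ Z^6.

Boundary ∂_1: C_1 → C_0 maps an edge to its endpoints' difference, ∂[p,q] = q − p.
This gives a 14×21 integer matrix of rank 12; reducing to Smith normal form yields diagonal entries (1,1,1,1,1,1,1,1,1,1,1,1).

The boundary map ∂_2: C_2 → C_1 acts by ∂[p,q,r] = [q,r] − [p,r] + [p,q]. For instance
  ∂fgh = gh − fh + fg,
  ∂fhj = hj − fj + fh.
As a 21×6 matrix over Z this has rank 5, with invariant factors (1,1,1,1,1).

Now H_k = ker ∂_k / im ∂_{k+1}, so:

  H_1: rank ker ∂_1 − rank ∂_2 = (21 − 12) − 5 = 4, and the invariant factors of ∂_2 are all 1, so H_1 = Z^4.

(K is a triangulation of the disjoint union of a wedge of 4 circles and the 2-sphere S^2.)

H_1 ≅ Z^4.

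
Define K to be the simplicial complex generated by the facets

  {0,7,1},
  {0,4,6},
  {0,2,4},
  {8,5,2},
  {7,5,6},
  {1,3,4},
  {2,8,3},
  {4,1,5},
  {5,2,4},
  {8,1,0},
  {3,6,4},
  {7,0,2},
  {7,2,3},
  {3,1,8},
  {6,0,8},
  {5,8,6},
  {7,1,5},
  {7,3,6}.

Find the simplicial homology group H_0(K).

Take the total order 0 < 1 < 2 < 3 < 4 < 5 < 6 < 7 < 8 on the vertex set. Then K (dimension 2) consists of the simplices:

  0-simplices (9): [0], [1], [2], [3], [4], [5], [6], [7], [8]
  1-simplices (27): (27 of them)
  2-simplices (18): [0,1,7], [0,1,8], [0,2,4], [0,2,7], [0,4,6], [0,6,8], [1,3,4], [1,3,8], [1,4,5], [1,5,7], [2,3,7], [2,3,8], [2,4,5], [2,5,8], [3,4,6], [3,6,7], [5,6,7], [5,6,8]

giving chain groups C_0 ≅ Z^9, C_1 ≅ Z^27, C_2 ≅ Z^18.

Boundary ∂_1: C_1 → C_0 maps an edge to its endpoints' difference, ∂[p,q] = q − p.
This gives a 9×27 integer matrix of rank 8; reducing to Smith normal form yields diagonal entries (1,1,1,1,1,1,1,1).

Boundary ∂_2: C_2 → C_1 sends each 2-simplex [p,q,r] to [q,r] − [p,r] + [p,q]. For instance
  ∂[3,4,6] = [4,6] − [3,6] + [3,4],
  ∂[0,1,7] = [1,7] − [0,7] + [0,1].
The resulting 27×18 matrix has rank 17, and its Smith normal form has invariant factors (1,1,1,1,1,1,1,1,1,1,1,1,1,1,1,1,1).

Now H_k = ker ∂_k / im ∂_{k+1}, so:

  H_0: rank C_0 − rank ∂_1 = 9 − 8 = 1, and the invariant factors of ∂_1 are all 1, so H_0 = Z.

(K is a triangulation of the torus T^2.)

H_0 = Z.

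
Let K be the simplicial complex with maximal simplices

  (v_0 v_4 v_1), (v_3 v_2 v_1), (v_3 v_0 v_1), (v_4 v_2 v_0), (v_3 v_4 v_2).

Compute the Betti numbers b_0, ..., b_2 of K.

b_0 = 1, b_1 = 1, b_2 = 0.

Take the total order v_0 < v_1 < v_2 < v_3 < v_4 on the vertex set. Then K (dimension 2) consists of the simplices:

  0-simplices (5): [v_0], [v_1], [v_2], [v_3], [v_4]
  1-simplices (10): [v_0,v_1], [v_0,v_2], [v_0,v_3], [v_0,v_4], [v_1,v_2], [v_1,v_3], [v_1,v_4], [v_2,v_3], [v_2,v_4], [v_3,v_4]
  2-simplices (5): [v_0,v_1,v_3], [v_0,v_1,v_4], [v_0,v_2,v_4], [v_1,v_2,v_3], [v_2,v_3,v_4]

giving chain groups C_0 ≅ Z^5, C_1 ≅ Z^10, C_2 ≅ Z^5.

∂_1: C_1 → C_0 is given by ∂[p,q] = [q] − [p]. For instance
  ∂[v_0,v_3] = [v_3] − [v_0].
The resulting 5×10 matrix has rank 4, and its Smith normal form has invariant factors (1,1,1,1).

Boundary ∂_2: C_2 → C_1 maps a triangle to the signed sum of its edges. For instance
  ∂[v_0,v_1,v_3] = [v_1,v_3] − [v_0,v_3] + [v_0,v_1],
  ∂[v_0,v_2,v_4] = [v_2,v_4] − [v_0,v_4] + [v_0,v_2].
The resulting 10×5 matrix has rank 5, and its Smith normal form has invariant factors (1,1,1,1,1).

Reading off H_k = ker ∂_k / im ∂_{k+1}:

  H_0: rank C_0 − rank ∂_1 = 5 − 4 = 1, and the invariant factors of ∂_1 are all 1, so H_0 = Z.
  H_1: rank ker ∂_1 − rank ∂_2 = (10 − 4) − 5 = 1, and the invariant factors of ∂_2 are all 1, so H_1 = Z.
  H_2: rank ker ∂_2 − rank ∂_3 = (5 − 5) − 0 = 0, and there is no ∂_3, so H_2 = 0.

Hence the Betti numbers are b_0 = 1, b_1 = 1, b_2 = 0.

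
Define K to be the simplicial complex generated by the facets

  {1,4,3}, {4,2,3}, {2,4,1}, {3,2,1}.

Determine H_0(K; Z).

H_0 ≅ Z.

Take the total order 1 < 2 < 3 < 4 on the vertex set. Then K (dimension 2) consists of the simplices:

  0-simplices (4): [1], [2], [3], [4]
  1-simplices (6): [1,2], [1,3], [1,4], [2,3], [2,4], [3,4]
  2-simplices (4): [1,2,3], [1,2,4], [1,3,4], [2,3,4]

giving chain groups C_0 ≅ Z^4, C_1 ≅ Z^6, C_2 ≅ Z^4.

∂_1: C_1 → C_0 maps an edge to its endpoints' difference, ∂[p,q] = q − p. For instance
  ∂[3,4] = [4] − [3].
The 4×6 boundary matrix has rank 3 and Smith normal form diag(1,1,1).

∂_2: C_2 → C_1 acts by ∂[p,q,r] = [q,r] − [p,r] + [p,q]. For instance
  ∂[1,2,4] = [2,4] − [1,4] + [1,2],
  ∂[1,3,4] = [3,4] − [1,4] + [1,3].
The resulting 6×4 matrix has rank 3, and its Smith normal form has invariant factors (1,1,1).

Now H_k = ker ∂_k / im ∂_{k+1}, so:

  H_0: rank C_0 − rank ∂_1 = 4 − 3 = 1, and the invariant factors of ∂_1 are all 1, so H_0 = Z.

(K is a triangulation of the 2-sphere S^2.)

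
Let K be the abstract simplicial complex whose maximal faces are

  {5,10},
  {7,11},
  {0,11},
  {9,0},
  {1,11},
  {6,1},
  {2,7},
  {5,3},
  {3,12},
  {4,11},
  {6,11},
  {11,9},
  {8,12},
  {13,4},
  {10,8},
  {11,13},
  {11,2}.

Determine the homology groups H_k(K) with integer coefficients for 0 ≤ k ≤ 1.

H_0 ≅ Z^2,  H_1 ≅ Z^5.

We work with the vertex ordering 0 < 1 < 2 < 3 < 4 < 5 < 6 < 7 < 8 < 9 < 10 < 11 < 12 < 13. The simplices of K, each written with vertices in increasing order, are:

  0-simplices (14): [0], [1], [2], [3], [4], [5], [6], [7], [8], [9], [10], [11], [12], [13]
  1-simplices (17): [0,9], [0,11], [1,6], [1,11], [2,7], [2,11], [3,5], [3,12], [4,11], [4,13], [5,10], [6,11], [7,11], [8,10], [8,12], [9,11], [11,13]

giving chain groups C_0 ≅ Z^14, C_1 ≅ Z^17.

The boundary map ∂_1: C_1 → C_0 sends each edge [p,q] (with p < q) to q − p. For instance
  ∂[8,12] = [12] − [8].
The 14×17 boundary matrix has rank 12 and Smith normal form diag(1,1,1,1,1,1,1,1,1,1,1,1).

Computing H_k = (kernel of ∂_k) / (image of ∂_{k+1}):

  H_0: rank C_0 − rank ∂_1 = 14 − 12 = 2, and the invariant factors of ∂_1 are all 1, so H_0 ≅ Z^2.
  H_1: rank ker ∂_1 − rank ∂_2 = (17 − 12) − 0 = 5, and there is no ∂_2, so H_1 ≅ Z^5.

(K is a triangulation of the disjoint union of a wedge of 4 circles and the circle S^1.)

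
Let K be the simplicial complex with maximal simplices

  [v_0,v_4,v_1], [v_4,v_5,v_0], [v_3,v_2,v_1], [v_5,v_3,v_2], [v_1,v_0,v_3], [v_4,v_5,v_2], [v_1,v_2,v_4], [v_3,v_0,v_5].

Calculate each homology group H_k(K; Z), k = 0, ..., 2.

We work with the vertex ordering v_0 < v_1 < v_2 < v_3 < v_4 < v_5. The simplices of K, each written with vertices in increasing order, are:

  0-simplices (6): [v_0], [v_1], [v_2], [v_3], [v_4], [v_5]
  1-simplices (12): [v_0,v_1], [v_0,v_3], [v_0,v_4], [v_0,v_5], [v_1,v_2], [v_1,v_3], [v_1,v_4], [v_2,v_3], [v_2,v_4], [v_2,v_5], [v_3,v_5], [v_4,v_5]
  2-simplices (8): [v_0,v_1,v_3], [v_0,v_1,v_4], [v_0,v_3,v_5], [v_0,v_4,v_5], [v_1,v_2,v_3], [v_1,v_2,v_4], [v_2,v_3,v_5], [v_2,v_4,v_5]

Hence C_0 ≅ Z^6, C_1 ≅ Z^12, C_2 ≅ Z^8.

∂_1: C_1 → C_0 maps an edge to its endpoints' difference, ∂[p,q] = q − p.
This gives a 6×12 integer matrix of rank 5; reducing to Smith normal form yields diagonal entries (1,1,1,1,1).

Boundary ∂_2: C_2 → C_1 sends each 2-simplex [p,q,r] to [q,r] − [p,r] + [p,q]. For instance
  ∂[v_0,v_1,v_3] = [v_1,v_3] − [v_0,v_3] + [v_0,v_1],
  ∂[v_2,v_3,v_5] = [v_3,v_5] − [v_2,v_5] + [v_2,v_3].
As a 12×8 matrix over Z this has rank 7, with invariant factors (1,1,1,1,1,1,1).

Computing H_k = (kernel of ∂_k) / (image of ∂_{k+1}):

  H_0: rank C_0 − rank ∂_1 = 6 − 5 = 1, and the invariant factors of ∂_1 are all 1, so H_0 = Z.
  H_1: rank ker ∂_1 − rank ∂_2 = (12 − 5) − 7 = 0, and the invariant factors of ∂_2 are all 1, so H_1 = 0.
  H_2: rank ker ∂_2 − rank ∂_3 = (8 − 7) − 0 = 1, and there is no ∂_3, so H_2 = Z.

As a check, the Euler characteristic is 6 − 12 + 8 = 2, which agrees with 1 − 0 + 1 = 2.
(K is a triangulation of the 2-sphere S^2.)

H_0 ≅ Z,  H_1 = 0,  H_2 ≅ Z.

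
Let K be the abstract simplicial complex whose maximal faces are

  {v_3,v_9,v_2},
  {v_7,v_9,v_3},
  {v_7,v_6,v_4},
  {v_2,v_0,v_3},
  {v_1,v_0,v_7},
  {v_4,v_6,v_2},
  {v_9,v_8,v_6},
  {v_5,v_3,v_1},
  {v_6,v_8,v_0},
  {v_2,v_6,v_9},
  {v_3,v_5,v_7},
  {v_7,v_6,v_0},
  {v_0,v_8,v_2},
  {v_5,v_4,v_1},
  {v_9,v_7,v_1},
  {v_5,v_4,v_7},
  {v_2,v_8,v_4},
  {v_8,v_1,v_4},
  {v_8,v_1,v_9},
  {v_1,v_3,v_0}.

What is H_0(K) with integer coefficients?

Take the total order v_0 < v_1 < v_2 < v_3 < v_4 < v_5 < v_6 < v_7 < v_8 < v_9 on the vertex set. Then K (dimension 2) consists of the simplices:

  0-simplices (10): [v_0], [v_1], [v_2], [v_3], [v_4], [v_5], [v_6], [v_7], [v_8], [v_9]
  1-simplices (30): (30 of them)
  2-simplices (20): (20 of them)

Hence C_0 ≅ Z^10, C_1 ≅ Z^30, C_2 ≅ Z^20.

Boundary ∂_1: C_1 → C_0 maps an edge to its endpoints' difference, ∂[p,q] = q − p.
This gives a 10×30 integer matrix of rank 9; reducing to Smith normal form yields diagonal entries (1,1,1,1,1,1,1,1,1).

∂_2: C_2 → C_1 maps a triangle to the signed sum of its edges. For instance
  ∂[v_1,v_3,v_5] = [v_3,v_5] − [v_1,v_5] + [v_1,v_3],
  ∂[v_4,v_6,v_7] = [v_6,v_7] − [v_4,v_7] + [v_4,v_6].
The 30×20 boundary matrix has rank 20 and Smith normal form diag(1,1,1,1,1,1,1,1,1,1,1,1,1,1,1,1,1,1,1,2).

Reading off H_k = ker ∂_k / im ∂_{k+1}:

  H_0: rank C_0 − rank ∂_1 = 10 − 9 = 1, and the invariant factors of ∂_1 are all 1, so H_0 ≅ Z.

(K is a triangulation of the Klein bottle.)

H_0 = Z.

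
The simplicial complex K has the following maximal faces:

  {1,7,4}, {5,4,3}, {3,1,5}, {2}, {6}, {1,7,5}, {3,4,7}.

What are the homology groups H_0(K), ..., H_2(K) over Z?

Take the total order 1 < 2 < 3 < 4 < 5 < 6 < 7 on the vertex set. Then K (dimension 2) consists of the simplices:

  0-simplices (7): [1], [2], [3], [4], [5], [6], [7]
  1-simplices (10): [1,3], [1,4], [1,5], [1,7], [3,4], [3,5], [3,7], [4,5], [4,7], [5,7]
  2-simplices (5): [1,3,5], [1,4,7], [1,5,7], [3,4,5], [3,4,7]

Hence C_0 ≅ Z^7, C_1 ≅ Z^10, C_2 ≅ Z^5.

The boundary map ∂_1: C_1 → C_0 is given by ∂[p,q] = [q] − [p].
As a 7×10 matrix over Z this has rank 4, with invariant factors (1,1,1,1).

∂_2: C_2 → C_1 maps a triangle to the signed sum of its edges. For instance
  ∂[3,4,5] = [4,5] − [3,5] + [3,4],
  ∂[1,3,5] = [3,5] − [1,5] + [1,3].
The 10×5 boundary matrix has rank 5 and Smith normal form diag(1,1,1,1,1).

Computing H_k = (kernel of ∂_k) / (image of ∂_{k+1}):

  H_0: rank C_0 − rank ∂_1 = 7 − 4 = 3, and the invariant factors of ∂_1 are all 1, so H_0 ≅ Z^3.
  H_1: rank ker ∂_1 − rank ∂_2 = (10 − 4) − 5 = 1, and the invariant factors of ∂_2 are all 1, so H_1 ≅ Z.
  H_2: rank ker ∂_2 − rank ∂_3 = (5 − 5) − 0 = 0, and there is no ∂_3, so H_2 ≅ 0.

(K is a triangulation of the disjoint union of the Möbius band and a set of 2 points.)

H_0 = Z^3,  H_1 = Z,  H_2 = 0.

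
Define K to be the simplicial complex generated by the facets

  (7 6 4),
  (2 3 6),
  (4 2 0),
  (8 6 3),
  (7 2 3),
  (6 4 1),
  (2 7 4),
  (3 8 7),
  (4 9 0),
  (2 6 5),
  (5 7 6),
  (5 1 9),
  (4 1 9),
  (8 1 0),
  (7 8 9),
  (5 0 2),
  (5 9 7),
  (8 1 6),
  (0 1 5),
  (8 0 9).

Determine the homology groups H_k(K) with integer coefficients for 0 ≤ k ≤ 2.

H_0 = Z,  H_1 = Z × Z/2,  H_2 = 0.

Order the vertices as 0 < 1 < 2 < 3 < 4 < 5 < 6 < 7 < 8 < 9. Listing each simplex with vertices in this order, K has dimension 2 with simplices:

  0-simplices (10): [0], [1], [2], [3], [4], [5], [6], [7], [8], [9]
  1-simplices (30): (30 of them)
  2-simplices (20): (20 of them)

Hence C_0 ≅ Z^10, C_1 ≅ Z^30, C_2 ≅ Z^20.

Boundary ∂_1: C_1 → C_0 sends each edge [p,q] (with p < q) to q − p.
The 10×30 boundary matrix has rank 9 and Smith normal form diag(1,1,1,1,1,1,1,1,1).

Boundary ∂_2: C_2 → C_1 maps a triangle to the signed sum of its edges. For instance
  ∂[5,6,7] = [6,7] − [5,7] + [5,6],
  ∂[2,3,7] = [3,7] − [2,7] + [2,3].
As a 30×20 matrix over Z this has rank 20, with invariant factors (1,1,1,1,1,1,1,1,1,1,1,1,1,1,1,1,1,1,1,2).

Computing H_k = (kernel of ∂_k) / (image of ∂_{k+1}):

  H_0: rank C_0 − rank ∂_1 = 10 − 9 = 1, and the invariant factors of ∂_1 are all 1, so H_0 ≅ Z.
  H_1: rank ker ∂_1 − rank ∂_2 = (30 − 9) − 20 = 1, and ∂_2 has invariant factor 2 > 1, so H_1 ≅ Z × Z/2.
  H_2: rank ker ∂_2 − rank ∂_3 = (20 − 20) − 0 = 0, and there is no ∂_3, so H_2 ≅ 0.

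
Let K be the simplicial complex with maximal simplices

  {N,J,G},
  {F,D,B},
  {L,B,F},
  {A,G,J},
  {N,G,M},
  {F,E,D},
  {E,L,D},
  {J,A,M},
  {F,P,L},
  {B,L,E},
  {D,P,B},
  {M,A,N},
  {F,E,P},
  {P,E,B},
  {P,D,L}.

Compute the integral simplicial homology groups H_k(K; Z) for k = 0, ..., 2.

H_0 = Z^2,  H_1 = Z × Z/2,  H_2 = 0.

K has 11 vertices, 25 edges, 15 triangles.
rank ∂_0 = 0, rank ∂_1 = 9 ⇒ b_0 = 11 − 0 − 9 = 2; all invariant factors of ∂_1 are 1 so no torsion. So H_0 = Z^2.
rank ∂_1 = 9, rank ∂_2 = 15 ⇒ b_1 = 25 − 9 − 15 = 1; ∂_2 has invariant factor(s) [2] giving torsion. So H_1 = Z × Z/2.
rank ∂_2 = 15, rank ∂_3 = 0 ⇒ b_2 = 15 − 15 − 0 = 0. So H_2 = 0.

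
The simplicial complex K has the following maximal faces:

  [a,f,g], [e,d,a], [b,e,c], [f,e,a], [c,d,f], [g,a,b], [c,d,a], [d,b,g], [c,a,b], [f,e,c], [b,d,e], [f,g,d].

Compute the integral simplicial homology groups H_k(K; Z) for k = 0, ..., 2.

K has 7 vertices, 18 edges, 12 triangles.
rank ∂_0 = 0, rank ∂_1 = 6 ⇒ b_0 = 7 − 0 − 6 = 1; all invariant factors of ∂_1 are 1 so no torsion. So H_0 ≅ Z.
rank ∂_1 = 6, rank ∂_2 = 12 ⇒ b_1 = 18 − 6 − 12 = 0; ∂_2 has invariant factor(s) [2] giving torsion. So H_1 ≅ Z/2.
rank ∂_2 = 12, rank ∂_3 = 0 ⇒ b_2 = 12 − 12 − 0 = 0. So H_2 ≅ 0.

H_0 = Z,  H_1 = Z/2,  H_2 = 0.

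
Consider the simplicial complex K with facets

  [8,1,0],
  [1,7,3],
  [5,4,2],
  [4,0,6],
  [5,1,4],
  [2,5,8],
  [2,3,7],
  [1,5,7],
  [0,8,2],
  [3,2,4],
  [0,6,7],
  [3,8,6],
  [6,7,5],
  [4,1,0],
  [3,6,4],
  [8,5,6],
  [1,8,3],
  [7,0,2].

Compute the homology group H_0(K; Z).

H_0 = Z.

Fix the vertex order 0 < 1 < 2 < 3 < 4 < 5 < 6 < 7 < 8 and write every simplex with vertices in increasing order. Then dim K = 2 and the simplices of K are:

  0-simplices (9): [0], [1], [2], [3], [4], [5], [6], [7], [8]
  1-simplices (27): (27 of them)
  2-simplices (18): [0,1,4], [0,1,8], [0,2,7], [0,2,8], [0,4,6], [0,6,7], [1,3,7], [1,3,8], [1,4,5], [1,5,7], [2,3,4], [2,3,7], [2,4,5], [2,5,8], [3,4,6], [3,6,8], [5,6,7], [5,6,8]

so the chain groups are C_0 ≅ Z^9, C_1 ≅ Z^27, C_2 ≅ Z^18.

Boundary ∂_1: C_1 → C_0 sends each edge [p,q] (with p < q) to q − p.
The 9×27 boundary matrix has rank 8 and Smith normal form diag(1,1,1,1,1,1,1,1).

Boundary ∂_2: C_2 → C_1 maps a triangle to the signed sum of its edges. For instance
  ∂[2,3,4] = [3,4] − [2,4] + [2,3],
  ∂[1,5,7] = [5,7] − [1,7] + [1,5].
The resulting 27×18 matrix has rank 17, and its Smith normal form has invariant factors (1,1,1,1,1,1,1,1,1,1,1,1,1,1,1,1,1).

Computing H_k = (kernel of ∂_k) / (image of ∂_{k+1}):

  H_0: rank C_0 − rank ∂_1 = 9 − 8 = 1, and the invariant factors of ∂_1 are all 1, so H_0 = Z.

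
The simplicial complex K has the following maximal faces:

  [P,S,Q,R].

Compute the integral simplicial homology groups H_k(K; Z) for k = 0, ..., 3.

H_0 ≅ Z,  H_1 = 0,  H_2 = 0,  H_3 = 0.

Fix the vertex order P < Q < R < S and write every simplex with vertices in increasing order. Then dim K = 3 and the simplices of K are:

  0-simplices (4): P, Q, R, S
  1-simplices (6): PQ, PR, PS, QR, QS, RS
  2-simplices (4): PQR, PQS, PRS, QRS
  3-simplices (1): PQRS

Hence C_0 ≅ Z^4, C_1 ≅ Z^6, C_2 ≅ Z^4, C_3 ≅ Z^1.

The boundary map ∂_1: C_1 → C_0 sends each edge [p,q] (with p < q) to q − p. For instance
  ∂QS = S − Q.
The 4×6 boundary matrix has rank 3 and Smith normal form diag(1,1,1).

Boundary ∂_2: C_2 → C_1 sends each 2-simplex [p,q,r] to [q,r] − [p,r] + [p,q]. For instance
  ∂QRS = RS − QS + QR,
  ∂PRS = RS − PS + PR.
As a 6×4 matrix over Z this has rank 3, with invariant factors (1,1,1).

The boundary map ∂_3: C_3 → C_2 sends each 3-simplex σ to the alternating sum Σ_i (−1)^i (σ with its i-th vertex removed). For instance
  ∂PQRS = QRS − PRS + PQS − PQR.
As a 4×1 matrix over Z this has rank 1, with invariant factors (1).

Reading off H_k = ker ∂_k / im ∂_{k+1}:

  H_0: rank C_0 − rank ∂_1 = 4 − 3 = 1, and the invariant factors of ∂_1 are all 1, so H_0 = Z.
  H_1: rank ker ∂_1 − rank ∂_2 = (6 − 3) − 3 = 0, and the invariant factors of ∂_2 are all 1, so H_1 = 0.
  H_2: rank ker ∂_2 − rank ∂_3 = (4 − 3) − 1 = 0, and the invariant factors of ∂_3 are all 1, so H_2 = 0.
  H_3: rank ker ∂_3 − rank ∂_4 = (1 − 1) − 0 = 0, and there is no ∂_4, so H_3 = 0.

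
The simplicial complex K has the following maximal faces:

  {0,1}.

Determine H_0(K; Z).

H_0 ≅ Z.

K has 2 vertices, 1 edge.
rank ∂_0 = 0, rank ∂_1 = 1 ⇒ b_0 = 2 − 0 − 1 = 1; all invariant factors of ∂_1 are 1 so no torsion. So H_0 = Z.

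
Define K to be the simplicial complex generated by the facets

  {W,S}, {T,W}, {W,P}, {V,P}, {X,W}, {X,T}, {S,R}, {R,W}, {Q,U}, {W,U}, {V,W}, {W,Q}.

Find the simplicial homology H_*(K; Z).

K has 9 vertices, 12 edges.
rank ∂_0 = 0, rank ∂_1 = 8 ⇒ b_0 = 9 − 0 − 8 = 1; all invariant factors of ∂_1 are 1 so no torsion. So H_0 = Z.
rank ∂_1 = 8, rank ∂_2 = 0 ⇒ b_1 = 12 − 8 − 0 = 4. So H_1 = Z^4.

H_0 = Z,  H_1 = Z^4.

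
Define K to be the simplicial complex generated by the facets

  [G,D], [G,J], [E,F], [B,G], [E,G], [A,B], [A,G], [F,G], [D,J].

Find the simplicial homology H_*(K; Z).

H_0 = Z,  H_1 = Z^3.

K has 7 vertices, 9 edges.
rank ∂_0 = 0, rank ∂_1 = 6 ⇒ b_0 = 7 − 0 − 6 = 1; all invariant factors of ∂_1 are 1 so no torsion. So H_0 = Z.
rank ∂_1 = 6, rank ∂_2 = 0 ⇒ b_1 = 9 − 6 − 0 = 3. So H_1 = Z^3.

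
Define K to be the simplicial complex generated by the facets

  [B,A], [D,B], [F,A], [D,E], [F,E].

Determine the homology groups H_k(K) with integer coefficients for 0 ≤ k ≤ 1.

Order the vertices as A < B < D < E < F. Listing each simplex with vertices in this order, K has dimension 1 with simplices:

  0-simplices (5): A, B, D, E, F
  1-simplices (5): AB, AF, BD, DE, EF

Hence C_0 ≅ Z^5, C_1 ≅ Z^5.

The boundary map ∂_1: C_1 → C_0 is given by ∂[p,q] = [q] − [p]. For instance
  ∂BD = D − B.
The 5×5 boundary matrix has rank 4 and Smith normal form diag(1,1,1,1).

From H_k ≅ ker(∂_k) / im(∂_{k+1}) we obtain:

  H_0: rank C_0 − rank ∂_1 = 5 − 4 = 1, and the invariant factors of ∂_1 are all 1, so H_0 ≅ Z.
  H_1: rank ker ∂_1 − rank ∂_2 = (5 − 4) − 0 = 1, and there is no ∂_2, so H_1 ≅ Z.

(K is a triangulation of the circle S^1.)

H_0 = Z,  H_1 = Z.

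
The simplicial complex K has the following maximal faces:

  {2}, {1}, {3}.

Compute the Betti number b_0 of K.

b_0 = 3.

Order the vertices as 1 < 2 < 3. Listing each simplex with vertices in this order, K has dimension 0 with simplices:

  0-simplices (3): [1], [2], [3]

giving chain groups C_0 ≅ Z^3.

Now H_k = ker ∂_k / im ∂_{k+1}, so:

  H_0: rank C_0 − rank ∂_1 = 3 − 0 = 3, and there is no ∂_1, so H_0 ≅ Z^3.

Hence the Betti numbers are b_0 = 3.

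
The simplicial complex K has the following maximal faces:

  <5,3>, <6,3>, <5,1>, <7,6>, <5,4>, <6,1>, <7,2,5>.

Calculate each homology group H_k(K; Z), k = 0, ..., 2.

H_0 = Z,  H_1 = Z^2,  H_2 = 0.

Fix the vertex order 1 < 2 < 3 < 4 < 5 < 6 < 7 and write every simplex with vertices in increasing order. Then dim K = 2 and the simplices of K are:

  0-simplices (7): [1], [2], [3], [4], [5], [6], [7]
  1-simplices (9): [1,5], [1,6], [2,5], [2,7], [3,5], [3,6], [4,5], [5,7], [6,7]
  2-simplices (1): [2,5,7]

so the chain groups are C_0 ≅ Z^7, C_1 ≅ Z^9, C_2 ≅ Z^1.

The boundary map ∂_1: C_1 → C_0 sends each edge [p,q] (with p < q) to q − p.
As a 7×9 matrix over Z this has rank 6, with invariant factors (1,1,1,1,1,1).

The boundary map ∂_2: C_2 → C_1 sends each 2-simplex [p,q,r] to [q,r] − [p,r] + [p,q]. For instance
  ∂[2,5,7] = [5,7] − [2,7] + [2,5].
As a 9×1 matrix over Z this has rank 1, with invariant factors (1).

Reading off H_k = ker ∂_k / im ∂_{k+1}:

  H_0: rank C_0 − rank ∂_1 = 7 − 6 = 1, and the invariant factors of ∂_1 are all 1, so H_0 ≅ Z.
  H_1: rank ker ∂_1 − rank ∂_2 = (9 − 6) − 1 = 2, and the invariant factors of ∂_2 are all 1, so H_1 ≅ Z^2.
  H_2: rank ker ∂_2 − rank ∂_3 = (1 − 1) − 0 = 0, and there is no ∂_3, so H_2 ≅ 0.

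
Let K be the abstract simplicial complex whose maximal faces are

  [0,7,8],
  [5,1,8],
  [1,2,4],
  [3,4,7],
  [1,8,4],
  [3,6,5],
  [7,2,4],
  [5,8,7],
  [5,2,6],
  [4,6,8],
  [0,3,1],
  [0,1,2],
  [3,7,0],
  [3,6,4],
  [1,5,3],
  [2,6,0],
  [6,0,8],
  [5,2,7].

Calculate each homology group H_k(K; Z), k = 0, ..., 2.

Fix the vertex order 0 < 1 < 2 < 3 < 4 < 5 < 6 < 7 < 8 and write every simplex with vertices in increasing order. Then dim K = 2 and the simplices of K are:

  0-simplices (9): [0], [1], [2], [3], [4], [5], [6], [7], [8]
  1-simplices (27): (27 of them)
  2-simplices (18): [0,1,2], [0,1,3], [0,2,6], [0,3,7], [0,6,8], [0,7,8], [1,2,4], [1,3,5], [1,4,8], [1,5,8], [2,4,7], [2,5,6], [2,5,7], [3,4,6], [3,4,7], [3,5,6], [4,6,8], [5,7,8]

Hence C_0 ≅ Z^9, C_1 ≅ Z^27, C_2 ≅ Z^18.

Boundary ∂_1: C_1 → C_0 sends each edge [p,q] (with p < q) to q − p.
This gives a 9×27 integer matrix of rank 8; reducing to Smith normal form yields diagonal entries (1,1,1,1,1,1,1,1).

∂_2: C_2 → C_1 acts by ∂[p,q,r] = [q,r] − [p,r] + [p,q]. For instance
  ∂[3,4,6] = [4,6] − [3,6] + [3,4],
  ∂[4,6,8] = [6,8] − [4,8] + [4,6].
The 27×18 boundary matrix has rank 17 and Smith normal form diag(1,1,1,1,1,1,1,1,1,1,1,1,1,1,1,1,1).

Computing H_k = (kernel of ∂_k) / (image of ∂_{k+1}):

  H_0: rank C_0 − rank ∂_1 = 9 − 8 = 1, and the invariant factors of ∂_1 are all 1, so H_0 ≅ Z.
  H_1: rank ker ∂_1 − rank ∂_2 = (27 − 8) − 17 = 2, and the invariant factors of ∂_2 are all 1, so H_1 ≅ Z^2.
  H_2: rank ker ∂_2 − rank ∂_3 = (18 − 17) − 0 = 1, and there is no ∂_3, so H_2 ≅ Z.

H_0 ≅ Z,  H_1 ≅ Z^2,  H_2 ≅ Z.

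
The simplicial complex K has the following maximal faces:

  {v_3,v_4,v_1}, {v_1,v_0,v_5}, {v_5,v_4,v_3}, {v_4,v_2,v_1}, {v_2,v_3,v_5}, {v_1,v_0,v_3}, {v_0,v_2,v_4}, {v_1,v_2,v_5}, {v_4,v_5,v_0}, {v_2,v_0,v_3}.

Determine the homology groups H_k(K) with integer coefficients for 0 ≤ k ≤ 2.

Order the vertices as v_0 < v_1 < v_2 < v_3 < v_4 < v_5. Listing each simplex with vertices in this order, K has dimension 2 with simplices:

  0-simplices (6): [v_0], [v_1], [v_2], [v_3], [v_4], [v_5]
  1-simplices (15): (15 of them)
  2-simplices (10): [v_0,v_1,v_3], [v_0,v_1,v_5], [v_0,v_2,v_3], [v_0,v_2,v_4], [v_0,v_4,v_5], [v_1,v_2,v_4], [v_1,v_2,v_5], [v_1,v_3,v_4], [v_2,v_3,v_5], [v_3,v_4,v_5]

giving chain groups C_0 ≅ Z^6, C_1 ≅ Z^15, C_2 ≅ Z^10.

Boundary ∂_1: C_1 → C_0 is given by ∂[p,q] = [q] − [p].
This gives a 6×15 integer matrix of rank 5; reducing to Smith normal form yields diagonal entries (1,1,1,1,1).

∂_2: C_2 → C_1 sends each 2-simplex [p,q,r] to [q,r] − [p,r] + [p,q]. For instance
  ∂[v_1,v_3,v_4] = [v_3,v_4] − [v_1,v_4] + [v_1,v_3],
  ∂[v_3,v_4,v_5] = [v_4,v_5] − [v_3,v_5] + [v_3,v_4].
As a 15×10 matrix over Z this has rank 10, with invariant factors (1,1,1,1,1,1,1,1,1,2).

Reading off H_k = ker ∂_k / im ∂_{k+1}:

  H_0: rank C_0 − rank ∂_1 = 6 − 5 = 1, and the invariant factors of ∂_1 are all 1, so H_0 ≅ Z.
  H_1: rank ker ∂_1 − rank ∂_2 = (15 − 5) − 10 = 0, and ∂_2 has invariant factor 2 > 1, so H_1 ≅ Z/2.
  H_2: rank ker ∂_2 − rank ∂_3 = (10 − 10) − 0 = 0, and there is no ∂_3, so H_2 ≅ 0.

H_0 = Z,  H_1 = Z/2,  H_2 = 0.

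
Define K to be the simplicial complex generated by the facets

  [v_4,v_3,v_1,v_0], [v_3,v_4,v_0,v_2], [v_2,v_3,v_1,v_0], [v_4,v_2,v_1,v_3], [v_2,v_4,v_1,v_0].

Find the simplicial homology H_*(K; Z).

K has 5 vertices, 10 edges, 10 triangles, 5 3-simplices.
rank ∂_0 = 0, rank ∂_1 = 4 ⇒ b_0 = 5 − 0 − 4 = 1; all invariant factors of ∂_1 are 1 so no torsion. So H_0 = Z.
rank ∂_1 = 4, rank ∂_2 = 6 ⇒ b_1 = 10 − 4 − 6 = 0; all invariant factors of ∂_2 are 1 so no torsion. So H_1 = 0.
rank ∂_2 = 6, rank ∂_3 = 4 ⇒ b_2 = 10 − 6 − 4 = 0; all invariant factors of ∂_3 are 1 so no torsion. So H_2 = 0.
rank ∂_3 = 4, rank ∂_4 = 0 ⇒ b_3 = 5 − 4 − 0 = 1. So H_3 = Z.

H_0 ≅ Z,  H_1 = 0,  H_2 = 0,  H_3 ≅ Z.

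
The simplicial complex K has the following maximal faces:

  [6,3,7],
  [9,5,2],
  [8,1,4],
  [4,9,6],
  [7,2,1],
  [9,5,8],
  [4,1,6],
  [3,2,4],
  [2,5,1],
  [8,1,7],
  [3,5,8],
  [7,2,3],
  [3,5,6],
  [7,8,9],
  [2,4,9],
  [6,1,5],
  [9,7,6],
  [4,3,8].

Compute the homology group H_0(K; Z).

We work with the vertex ordering 1 < 2 < 3 < 4 < 5 < 6 < 7 < 8 < 9. The simplices of K, each written with vertices in increasing order, are:

  0-simplices (9): [1], [2], [3], [4], [5], [6], [7], [8], [9]
  1-simplices (27): (27 of them)
  2-simplices (18): [1,2,5], [1,2,7], [1,4,6], [1,4,8], [1,5,6], [1,7,8], [2,3,4], [2,3,7], [2,4,9], [2,5,9], [3,4,8], [3,5,6], [3,5,8], [3,6,7], [4,6,9], [5,8,9], [6,7,9], [7,8,9]

Hence C_0 ≅ Z^9, C_1 ≅ Z^27, C_2 ≅ Z^18.

∂_1: C_1 → C_0 maps an edge to its endpoints' difference, ∂[p,q] = q − p. For instance
  ∂[2,7] = [7] − [2].
The resulting 9×27 matrix has rank 8, and its Smith normal form has invariant factors (1,1,1,1,1,1,1,1).

∂_2: C_2 → C_1 sends each 2-simplex [p,q,r] to [q,r] − [p,r] + [p,q]. For instance
  ∂[2,3,4] = [3,4] − [2,4] + [2,3],
  ∂[3,5,6] = [5,6] − [3,6] + [3,5].
As a 27×18 matrix over Z this has rank 17, with invariant factors (1,1,1,1,1,1,1,1,1,1,1,1,1,1,1,1,1).

From H_k ≅ ker(∂_k) / im(∂_{k+1}) we obtain:

  H_0: rank C_0 − rank ∂_1 = 9 − 8 = 1, and the invariant factors of ∂_1 are all 1, so H_0 ≅ Z.

(K is a triangulation of the torus T^2.)

H_0 ≅ Z.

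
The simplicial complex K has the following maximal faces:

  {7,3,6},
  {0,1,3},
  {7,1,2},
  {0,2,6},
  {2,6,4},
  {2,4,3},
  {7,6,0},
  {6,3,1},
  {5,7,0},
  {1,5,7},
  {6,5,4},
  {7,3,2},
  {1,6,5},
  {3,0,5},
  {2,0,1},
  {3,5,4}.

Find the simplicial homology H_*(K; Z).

Fix the vertex order 0 < 1 < 2 < 3 < 4 < 5 < 6 < 7 and write every simplex with vertices in increasing order. Then dim K = 2 and the simplices of K are:

  0-simplices (8): [0], [1], [2], [3], [4], [5], [6], [7]
  1-simplices (24): (24 of them)
  2-simplices (16): [0,1,2], [0,1,3], [0,2,6], [0,3,5], [0,5,7], [0,6,7], [1,2,7], [1,3,6], [1,5,6], [1,5,7], [2,3,4], [2,3,7], [2,4,6], [3,4,5], [3,6,7], [4,5,6]

giving chain groups C_0 ≅ Z^8, C_1 ≅ Z^24, C_2 ≅ Z^16.

∂_1: C_1 → C_0 maps an edge to its endpoints' difference, ∂[p,q] = q − p. For instance
  ∂[2,3] = [3] − [2].
The resulting 8×24 matrix has rank 7, and its Smith normal form has invariant factors (1,1,1,1,1,1,1).

The boundary map ∂_2: C_2 → C_1 acts by ∂[p,q,r] = [q,r] − [p,r] + [p,q]. For instance
  ∂[0,1,2] = [1,2] − [0,2] + [0,1],
  ∂[2,3,7] = [3,7] − [2,7] + [2,3].
As a 24×16 matrix over Z this has rank 15, with invariant factors (1,1,1,1,1,1,1,1,1,1,1,1,1,1,1).

Now H_k = ker ∂_k / im ∂_{k+1}, so:

  H_0: rank C_0 − rank ∂_1 = 8 − 7 = 1, and the invariant factors of ∂_1 are all 1, so H_0 = Z.
  H_1: rank ker ∂_1 − rank ∂_2 = (24 − 7) − 15 = 2, and the invariant factors of ∂_2 are all 1, so H_1 = Z^2.
  H_2: rank ker ∂_2 − rank ∂_3 = (16 − 15) − 0 = 1, and there is no ∂_3, so H_2 = Z.

H_0 ≅ Z,  H_1 ≅ Z^2,  H_2 ≅ Z.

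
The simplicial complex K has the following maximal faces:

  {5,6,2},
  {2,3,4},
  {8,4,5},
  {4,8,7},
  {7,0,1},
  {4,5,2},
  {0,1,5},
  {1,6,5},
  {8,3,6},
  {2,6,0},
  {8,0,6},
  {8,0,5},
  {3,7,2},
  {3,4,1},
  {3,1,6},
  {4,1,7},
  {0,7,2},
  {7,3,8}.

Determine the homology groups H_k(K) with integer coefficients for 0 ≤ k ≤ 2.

H_0 = Z,  H_1 = Z ⊕ Z/2,  H_2 = 0.

Take the total order 0 < 1 < 2 < 3 < 4 < 5 < 6 < 7 < 8 on the vertex set. Then K (dimension 2) consists of the simplices:

  0-simplices (9): [0], [1], [2], [3], [4], [5], [6], [7], [8]
  1-simplices (27): (27 of them)
  2-simplices (18): [0,1,5], [0,1,7], [0,2,6], [0,2,7], [0,5,8], [0,6,8], [1,3,4], [1,3,6], [1,4,7], [1,5,6], [2,3,4], [2,3,7], [2,4,5], [2,5,6], [3,6,8], [3,7,8], [4,5,8], [4,7,8]

so the chain groups are C_0 ≅ Z^9, C_1 ≅ Z^27, C_2 ≅ Z^18.

The boundary map ∂_1: C_1 → C_0 is given by ∂[p,q] = [q] − [p]. For instance
  ∂[3,8] = [8] − [3].
The 9×27 boundary matrix has rank 8 and Smith normal form diag(1,1,1,1,1,1,1,1).

The boundary map ∂_2: C_2 → C_1 acts by ∂[p,q,r] = [q,r] − [p,r] + [p,q]. For instance
  ∂[0,6,8] = [6,8] − [0,8] + [0,6],
  ∂[2,4,5] = [4,5] − [2,5] + [2,4].
The resulting 27×18 matrix has rank 18, and its Smith normal form has invariant factors (1,1,1,1,1,1,1,1,1,1,1,1,1,1,1,1,1,2).

From H_k ≅ ker(∂_k) / im(∂_{k+1}) we obtain:

  H_0: rank C_0 − rank ∂_1 = 9 − 8 = 1, and the invariant factors of ∂_1 are all 1, so H_0 ≅ Z.
  H_1: rank ker ∂_1 − rank ∂_2 = (27 − 8) − 18 = 1, and ∂_2 has invariant factor 2 > 1, so H_1 ≅ Z ⊕ Z/2.
  H_2: rank ker ∂_2 − rank ∂_3 = (18 − 18) − 0 = 0, and there is no ∂_3, so H_2 ≅ 0.

As a check, the Euler characteristic is 9 − 27 + 18 = 0, which agrees with 1 − 1 + 0 = 0.
(K is a triangulation of the Klein bottle.)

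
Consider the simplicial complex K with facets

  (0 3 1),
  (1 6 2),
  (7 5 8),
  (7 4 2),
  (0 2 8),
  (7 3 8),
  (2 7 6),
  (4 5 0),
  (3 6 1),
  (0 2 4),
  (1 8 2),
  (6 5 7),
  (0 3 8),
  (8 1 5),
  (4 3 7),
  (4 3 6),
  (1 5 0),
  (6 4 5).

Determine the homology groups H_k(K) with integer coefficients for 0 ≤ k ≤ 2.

H_0 = Z,  H_1 = Z ⊕ Z/2,  H_2 = 0.

Take the total order 0 < 1 < 2 < 3 < 4 < 5 < 6 < 7 < 8 on the vertex set. Then K (dimension 2) consists of the simplices:

  0-simplices (9): [0], [1], [2], [3], [4], [5], [6], [7], [8]
  1-simplices (27): (27 of them)
  2-simplices (18): [0,1,3], [0,1,5], [0,2,4], [0,2,8], [0,3,8], [0,4,5], [1,2,6], [1,2,8], [1,3,6], [1,5,8], [2,4,7], [2,6,7], [3,4,6], [3,4,7], [3,7,8], [4,5,6], [5,6,7], [5,7,8]

Hence C_0 ≅ Z^9, C_1 ≅ Z^27, C_2 ≅ Z^18.

The boundary map ∂_1: C_1 → C_0 sends each edge [p,q] (with p < q) to q − p. For instance
  ∂[4,5] = [5] − [4].
The resulting 9×27 matrix has rank 8, and its Smith normal form has invariant factors (1,1,1,1,1,1,1,1).

The boundary map ∂_2: C_2 → C_1 acts by ∂[p,q,r] = [q,r] − [p,r] + [p,q]. For instance
  ∂[0,2,8] = [2,8] − [0,8] + [0,2],
  ∂[0,1,3] = [1,3] − [0,3] + [0,1].
As a 27×18 matrix over Z this has rank 18, with invariant factors (1,1,1,1,1,1,1,1,1,1,1,1,1,1,1,1,1,2).

Now H_k = ker ∂_k / im ∂_{k+1}, so:

  H_0: rank C_0 − rank ∂_1 = 9 − 8 = 1, and the invariant factors of ∂_1 are all 1, so H_0 ≅ Z.
  H_1: rank ker ∂_1 − rank ∂_2 = (27 − 8) − 18 = 1, and ∂_2 has invariant factor 2 > 1, so H_1 ≅ Z ⊕ Z/2.
  H_2: rank ker ∂_2 − rank ∂_3 = (18 − 18) − 0 = 0, and there is no ∂_3, so H_2 ≅ 0.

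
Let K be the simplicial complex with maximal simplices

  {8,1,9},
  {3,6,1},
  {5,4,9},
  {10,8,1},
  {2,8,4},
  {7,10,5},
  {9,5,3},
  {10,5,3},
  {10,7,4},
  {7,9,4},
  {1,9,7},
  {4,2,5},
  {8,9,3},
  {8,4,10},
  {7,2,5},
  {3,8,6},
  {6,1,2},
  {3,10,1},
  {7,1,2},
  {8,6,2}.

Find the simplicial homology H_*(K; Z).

Fix the vertex order 1 < 2 < 3 < 4 < 5 < 6 < 7 < 8 < 9 < 10 and write every simplex with vertices in increasing order. Then dim K = 2 and the simplices of K are:

  0-simplices (10): [1], [2], [3], [4], [5], [6], [7], [8], [9], [10]
  1-simplices (30): (30 of them)
  2-simplices (20): (20 of them)

Hence C_0 ≅ Z^10, C_1 ≅ Z^30, C_2 ≅ Z^20.

∂_1: C_1 → C_0 maps an edge to its endpoints' difference, ∂[p,q] = q − p.
The resulting 10×30 matrix has rank 9, and its Smith normal form has invariant factors (1,1,1,1,1,1,1,1,1).

The boundary map ∂_2: C_2 → C_1 maps a triangle to the signed sum of its edges. For instance
  ∂[5,7,10] = [7,10] − [5,10] + [5,7],
  ∂[4,8,10] = [8,10] − [4,10] + [4,8].
This gives a 30×20 integer matrix of rank 20; reducing to Smith normal form yields diagonal entries (1,1,1,1,1,1,1,1,1,1,1,1,1,1,1,1,1,1,1,2).

Reading off H_k = ker ∂_k / im ∂_{k+1}:

  H_0: rank C_0 − rank ∂_1 = 10 − 9 = 1, and the invariant factors of ∂_1 are all 1, so H_0 = Z.
  H_1: rank ker ∂_1 − rank ∂_2 = (30 − 9) − 20 = 1, and ∂_2 has invariant factor 2 > 1, so H_1 = Z ⊕ Z/2Z.
  H_2: rank ker ∂_2 − rank ∂_3 = (20 − 20) − 0 = 0, and there is no ∂_3, so H_2 = 0.

As a check, the Euler characteristic is 10 − 30 + 20 = 0, which agrees with 1 − 1 + 0 = 0.

H_0 ≅ Z,  H_1 ≅ Z ⊕ Z/2Z,  H_2 = 0.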